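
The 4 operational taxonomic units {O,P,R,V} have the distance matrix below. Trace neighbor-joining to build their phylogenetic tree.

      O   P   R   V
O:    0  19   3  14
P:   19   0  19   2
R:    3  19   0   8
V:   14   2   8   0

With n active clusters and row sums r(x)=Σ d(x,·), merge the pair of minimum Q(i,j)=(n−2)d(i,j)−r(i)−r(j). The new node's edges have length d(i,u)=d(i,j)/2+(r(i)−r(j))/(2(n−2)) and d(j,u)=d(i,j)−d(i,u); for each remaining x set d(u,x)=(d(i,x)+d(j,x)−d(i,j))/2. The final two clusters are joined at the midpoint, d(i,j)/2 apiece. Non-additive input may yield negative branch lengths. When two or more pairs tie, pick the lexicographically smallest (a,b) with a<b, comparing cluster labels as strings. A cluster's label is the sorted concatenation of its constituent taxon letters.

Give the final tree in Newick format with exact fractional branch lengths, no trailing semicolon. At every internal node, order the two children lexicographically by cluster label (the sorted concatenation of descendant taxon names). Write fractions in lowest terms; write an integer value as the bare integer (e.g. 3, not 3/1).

(((O:3,R:0):25/2,P:5):-3/2,V:-3/2)

iteration 1: select O,R (d=3, Q=-60); attach at lengths (3, 0); label the merged cluster OR
  updated: d(OR,P)=35/2, d(OR,V)=19/2
iteration 2: select OR,P (d=35/2, Q=-29); attach at lengths (25/2, 5); label the merged cluster OPR
  updated: d(OPR,V)=-3
iteration 3: select OPR,V (d=-3); attach at lengths (-3/2, -3/2); label the merged cluster OPRV
final tree: (((O:3,R:0):25/2,P:5):-3/2,V:-3/2)
total length: 35/2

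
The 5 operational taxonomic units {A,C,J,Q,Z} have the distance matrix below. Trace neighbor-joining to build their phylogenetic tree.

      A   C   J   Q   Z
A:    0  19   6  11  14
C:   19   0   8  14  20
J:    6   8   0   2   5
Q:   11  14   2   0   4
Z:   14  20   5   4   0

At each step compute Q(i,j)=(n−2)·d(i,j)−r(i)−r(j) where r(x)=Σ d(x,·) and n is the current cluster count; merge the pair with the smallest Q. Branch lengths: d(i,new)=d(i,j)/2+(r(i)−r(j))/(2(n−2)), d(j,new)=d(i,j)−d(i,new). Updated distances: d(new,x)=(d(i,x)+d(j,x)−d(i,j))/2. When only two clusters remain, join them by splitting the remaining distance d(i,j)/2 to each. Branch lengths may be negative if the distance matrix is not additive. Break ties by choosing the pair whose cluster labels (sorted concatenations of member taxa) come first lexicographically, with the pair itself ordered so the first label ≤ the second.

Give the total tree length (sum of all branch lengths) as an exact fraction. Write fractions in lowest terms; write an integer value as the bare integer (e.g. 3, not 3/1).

step 1: merge (Q,Z) at d=4, Q=-62; branch lengths Q→0, Z→4; new cluster QZ
  updated: d(A,QZ)=21/2, d(C,QZ)=15, d(J,QZ)=3/2
step 2: merge (A,QZ) at d=21/2, Q=-83/2; branch lengths A→59/8, QZ→25/8; new cluster AQZ
  updated: d(AQZ,C)=47/4, d(AQZ,J)=-3/2
step 3: merge (AQZ,C) at d=47/4, Q=-73/4; branch lengths AQZ→9/8, C→85/8; new cluster ACQZ
  updated: d(ACQZ,J)=-21/8
step 4: merge (ACQZ,J) at d=-21/8; branch lengths ACQZ→-21/16, J→-21/16; new cluster ACJQZ
final tree: (((A:59/8,(Q:0,Z:4):25/8):9/8,C:85/8):-21/16,J:-21/16)
total length: 189/8

189/8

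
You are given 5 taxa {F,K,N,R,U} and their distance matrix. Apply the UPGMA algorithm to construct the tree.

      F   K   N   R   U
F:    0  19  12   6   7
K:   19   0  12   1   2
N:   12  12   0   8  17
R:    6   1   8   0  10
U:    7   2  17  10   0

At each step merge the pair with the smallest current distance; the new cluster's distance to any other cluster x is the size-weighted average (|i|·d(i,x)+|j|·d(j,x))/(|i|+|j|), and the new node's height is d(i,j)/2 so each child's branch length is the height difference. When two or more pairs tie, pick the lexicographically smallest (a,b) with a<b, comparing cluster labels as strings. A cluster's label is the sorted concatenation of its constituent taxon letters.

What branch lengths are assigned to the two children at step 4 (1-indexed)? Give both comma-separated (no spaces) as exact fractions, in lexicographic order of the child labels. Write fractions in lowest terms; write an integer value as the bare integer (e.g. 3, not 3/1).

19/24,49/8

1. join K+R (d=1) ⇒ KR; edges |K|=1/2, |R|=1/2
  updated: d(F,KR)=25/2, d(KR,N)=10, d(KR,U)=6
2. join KR+U (d=6) ⇒ KRU; edges |KR|=5/2, |U|=3
  updated: d(F,KRU)=32/3, d(KRU,N)=37/3
3. join F+KRU (d=32/3) ⇒ FKRU; edges |F|=16/3, |KRU|=7/3
  updated: d(FKRU,N)=49/4
4. join FKRU+N (d=49/4) ⇒ FKNRU; edges |FKRU|=19/24, |N|=49/8
final tree: ((F:16/3,((K:1/2,R:1/2):5/2,U:3):7/3):19/24,N:49/8)
total length: 253/12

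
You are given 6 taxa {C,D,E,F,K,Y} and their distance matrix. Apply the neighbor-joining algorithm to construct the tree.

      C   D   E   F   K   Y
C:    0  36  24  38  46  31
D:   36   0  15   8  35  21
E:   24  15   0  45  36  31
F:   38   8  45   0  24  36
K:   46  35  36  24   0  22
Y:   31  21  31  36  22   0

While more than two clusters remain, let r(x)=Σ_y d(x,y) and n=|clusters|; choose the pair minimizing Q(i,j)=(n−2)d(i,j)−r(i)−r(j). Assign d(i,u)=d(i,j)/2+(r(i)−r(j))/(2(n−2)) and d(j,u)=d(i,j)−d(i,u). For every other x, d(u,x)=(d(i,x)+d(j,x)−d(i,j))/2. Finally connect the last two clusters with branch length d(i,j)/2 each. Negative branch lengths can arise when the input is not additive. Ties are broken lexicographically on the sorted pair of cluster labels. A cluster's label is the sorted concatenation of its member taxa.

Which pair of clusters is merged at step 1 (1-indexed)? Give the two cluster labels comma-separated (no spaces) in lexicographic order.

iteration 1: select D,F (d=8, Q=-234); attach at lengths (-1/2, 17/2); label the merged cluster DF
  updated: d(C,DF)=33, d(DF,E)=26, d(DF,K)=51/2, d(DF,Y)=49/2
iteration 2: select C,E (d=24, Q=-179); attach at lengths (89/6, 55/6); label the merged cluster CE
  updated: d(CE,DF)=35/2, d(CE,K)=29, d(CE,Y)=19
iteration 3: select CE,DF (d=35/2, Q=-98); attach at lengths (33/4, 37/4); label the merged cluster CDEF
  updated: d(CDEF,K)=37/2, d(CDEF,Y)=13
iteration 4: select CDEF,K (d=37/2, Q=-107/2); attach at lengths (19/4, 55/4); label the merged cluster CDEFK
  updated: d(CDEFK,Y)=33/4
iteration 5: select CDEFK,Y (d=33/4); attach at lengths (33/8, 33/8); label the merged cluster CDEFKY
final tree: ((((C:89/6,E:55/6):33/4,(D:-1/2,F:17/2):37/4):19/4,K:55/4):33/8,Y:33/8)
total length: 305/4

D,F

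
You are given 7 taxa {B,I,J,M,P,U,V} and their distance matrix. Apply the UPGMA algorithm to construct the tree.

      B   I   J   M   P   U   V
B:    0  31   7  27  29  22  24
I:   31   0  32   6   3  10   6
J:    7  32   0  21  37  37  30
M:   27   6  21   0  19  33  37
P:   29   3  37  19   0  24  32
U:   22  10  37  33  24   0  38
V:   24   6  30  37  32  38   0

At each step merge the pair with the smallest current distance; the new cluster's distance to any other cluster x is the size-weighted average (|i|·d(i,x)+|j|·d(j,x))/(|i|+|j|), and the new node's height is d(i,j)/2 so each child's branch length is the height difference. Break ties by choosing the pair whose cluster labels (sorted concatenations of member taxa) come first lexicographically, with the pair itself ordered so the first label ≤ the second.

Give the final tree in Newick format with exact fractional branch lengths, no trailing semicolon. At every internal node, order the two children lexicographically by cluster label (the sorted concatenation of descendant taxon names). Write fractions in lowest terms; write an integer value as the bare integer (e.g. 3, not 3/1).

1. join I+P (d=3) ⇒ IP; edges |I|=3/2, |P|=3/2
  updated: d(B,IP)=30, d(IP,J)=69/2, d(IP,M)=25/2, d(IP,U)=17, d(IP,V)=19
2. join B+J (d=7) ⇒ BJ; edges |B|=7/2, |J|=7/2
  updated: d(BJ,IP)=129/4, d(BJ,M)=24, d(BJ,U)=59/2, d(BJ,V)=27
3. join IP+M (d=25/2) ⇒ IMP; edges |IP|=19/4, |M|=25/4
  updated: d(BJ,IMP)=59/2, d(IMP,U)=67/3, d(IMP,V)=25
4. join IMP+U (d=67/3) ⇒ IMPU; edges |IMP|=59/12, |U|=67/6
  updated: d(BJ,IMPU)=59/2, d(IMPU,V)=113/4
5. join BJ+V (d=27) ⇒ BJV; edges |BJ|=10, |V|=27/2
  updated: d(BJV,IMPU)=349/12
6. join BJV+IMPU (d=349/12) ⇒ BIJMPUV; edges |BJV|=25/24, |IMPU|=27/8
final tree: (((B:7/2,J:7/2):10,V:27/2):25/24,(((I:3/2,P:3/2):19/4,M:25/4):59/12,U:67/6):27/8)
total length: 65

(((B:7/2,J:7/2):10,V:27/2):25/24,(((I:3/2,P:3/2):19/4,M:25/4):59/12,U:67/6):27/8)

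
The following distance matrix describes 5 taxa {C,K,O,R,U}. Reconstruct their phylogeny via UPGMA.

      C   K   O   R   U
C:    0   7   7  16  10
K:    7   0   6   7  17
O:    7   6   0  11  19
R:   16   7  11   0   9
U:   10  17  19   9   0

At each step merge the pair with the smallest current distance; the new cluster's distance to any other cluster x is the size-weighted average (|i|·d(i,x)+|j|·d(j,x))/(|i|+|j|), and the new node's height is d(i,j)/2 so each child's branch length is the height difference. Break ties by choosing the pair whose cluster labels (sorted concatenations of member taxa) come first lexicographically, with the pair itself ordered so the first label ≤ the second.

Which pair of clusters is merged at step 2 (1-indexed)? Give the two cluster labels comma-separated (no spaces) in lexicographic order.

C,KO

step 1: merge (K,O) at d=6; branch lengths K→3, O→3; new cluster KO
  updated: d(C,KO)=7, d(KO,R)=9, d(KO,U)=18
step 2: merge (C,KO) at d=7; branch lengths C→7/2, KO→1/2; new cluster CKO
  updated: d(CKO,R)=34/3, d(CKO,U)=46/3
step 3: merge (R,U) at d=9; branch lengths R→9/2, U→9/2; new cluster RU
  updated: d(CKO,RU)=40/3
step 4: merge (CKO,RU) at d=40/3; branch lengths CKO→19/6, RU→13/6; new cluster CKORU
final tree: ((C:7/2,(K:3,O:3):1/2):19/6,(R:9/2,U:9/2):13/6)
total length: 73/3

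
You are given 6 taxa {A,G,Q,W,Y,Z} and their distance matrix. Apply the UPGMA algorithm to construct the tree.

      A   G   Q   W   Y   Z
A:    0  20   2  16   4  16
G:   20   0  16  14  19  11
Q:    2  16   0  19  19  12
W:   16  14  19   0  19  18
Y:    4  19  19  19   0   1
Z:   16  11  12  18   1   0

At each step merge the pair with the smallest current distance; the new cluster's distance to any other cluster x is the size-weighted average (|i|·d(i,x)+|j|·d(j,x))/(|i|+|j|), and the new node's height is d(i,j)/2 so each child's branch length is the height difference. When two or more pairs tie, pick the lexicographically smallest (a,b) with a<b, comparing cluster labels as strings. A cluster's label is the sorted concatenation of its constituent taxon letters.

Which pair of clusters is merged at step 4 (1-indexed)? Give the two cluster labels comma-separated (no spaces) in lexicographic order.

G,W

iteration 1: select Y,Z (d=1); attach at lengths (1/2, 1/2); label the merged cluster YZ
  updated: d(A,YZ)=10, d(G,YZ)=15, d(Q,YZ)=31/2, d(W,YZ)=37/2
iteration 2: select A,Q (d=2); attach at lengths (1, 1); label the merged cluster AQ
  updated: d(AQ,G)=18, d(AQ,W)=35/2, d(AQ,YZ)=51/4
iteration 3: select AQ,YZ (d=51/4); attach at lengths (43/8, 47/8); label the merged cluster AQYZ
  updated: d(AQYZ,G)=33/2, d(AQYZ,W)=18
iteration 4: select G,W (d=14); attach at lengths (7, 7); label the merged cluster GW
  updated: d(AQYZ,GW)=69/4
iteration 5: select AQYZ,GW (d=69/4); attach at lengths (9/4, 13/8); label the merged cluster AGQWYZ
final tree: (((A:1,Q:1):43/8,(Y:1/2,Z:1/2):47/8):9/4,(G:7,W:7):13/8)
total length: 257/8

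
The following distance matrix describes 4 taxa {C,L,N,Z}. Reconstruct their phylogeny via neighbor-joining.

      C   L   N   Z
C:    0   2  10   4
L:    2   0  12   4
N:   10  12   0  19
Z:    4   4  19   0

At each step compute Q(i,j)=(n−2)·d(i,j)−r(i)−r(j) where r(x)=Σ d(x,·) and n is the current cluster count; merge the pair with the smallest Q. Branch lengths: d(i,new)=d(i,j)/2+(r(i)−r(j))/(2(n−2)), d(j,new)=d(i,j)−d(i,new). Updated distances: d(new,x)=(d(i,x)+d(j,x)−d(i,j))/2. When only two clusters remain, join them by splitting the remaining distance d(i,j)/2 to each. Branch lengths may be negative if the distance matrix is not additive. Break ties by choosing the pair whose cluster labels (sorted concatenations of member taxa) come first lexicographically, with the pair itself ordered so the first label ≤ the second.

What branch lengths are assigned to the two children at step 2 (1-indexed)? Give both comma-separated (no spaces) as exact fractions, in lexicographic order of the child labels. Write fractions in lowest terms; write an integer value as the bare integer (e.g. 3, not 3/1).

9/4,-1/4

1. join C+N (d=10, Q=-37) ⇒ CN; edges |C|=-5/4, |N|=45/4
  updated: d(CN,L)=2, d(CN,Z)=13/2
2. join CN+L (d=2, Q=-25/2) ⇒ CLN; edges |CN|=9/4, |L|=-1/4
  updated: d(CLN,Z)=17/4
3. join CLN+Z (d=17/4) ⇒ CLNZ; edges |CLN|=17/8, |Z|=17/8
final tree: (((C:-5/4,N:45/4):9/4,L:-1/4):17/8,Z:17/8)
total length: 65/4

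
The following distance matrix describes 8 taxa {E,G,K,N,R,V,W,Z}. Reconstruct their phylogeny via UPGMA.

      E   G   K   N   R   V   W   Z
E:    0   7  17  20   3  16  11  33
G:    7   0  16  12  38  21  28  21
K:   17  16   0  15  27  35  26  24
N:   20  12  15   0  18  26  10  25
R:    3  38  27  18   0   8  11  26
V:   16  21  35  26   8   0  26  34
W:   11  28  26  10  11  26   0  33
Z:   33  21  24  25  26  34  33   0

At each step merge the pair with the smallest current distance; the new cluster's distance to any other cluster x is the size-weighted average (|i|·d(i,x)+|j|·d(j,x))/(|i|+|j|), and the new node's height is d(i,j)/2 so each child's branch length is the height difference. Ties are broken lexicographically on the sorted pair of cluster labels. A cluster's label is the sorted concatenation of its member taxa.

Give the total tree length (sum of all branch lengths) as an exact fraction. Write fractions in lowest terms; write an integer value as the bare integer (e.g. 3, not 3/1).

step 1: merge (E,R) at d=3; branch lengths E→3/2, R→3/2; new cluster ER
  updated: d(ER,G)=45/2, d(ER,K)=22, d(ER,N)=19, d(ER,V)=12, d(ER,W)=11, d(ER,Z)=59/2
step 2: merge (N,W) at d=10; branch lengths N→5, W→5; new cluster NW
  updated: d(ER,NW)=15, d(G,NW)=20, d(K,NW)=41/2, d(NW,V)=26, d(NW,Z)=29
step 3: merge (ER,V) at d=12; branch lengths ER→9/2, V→6; new cluster ERV
  updated: d(ERV,G)=22, d(ERV,K)=79/3, d(ERV,NW)=56/3, d(ERV,Z)=31
step 4: merge (G,K) at d=16; branch lengths G→8, K→8; new cluster GK
  updated: d(ERV,GK)=145/6, d(GK,NW)=81/4, d(GK,Z)=45/2
step 5: merge (ERV,NW) at d=56/3; branch lengths ERV→10/3, NW→13/3; new cluster ENRVW
  updated: d(ENRVW,GK)=113/5, d(ENRVW,Z)=151/5
step 6: merge (GK,Z) at d=45/2; branch lengths GK→13/4, Z→45/4; new cluster GKZ
  updated: d(ENRVW,GKZ)=377/15
step 7: merge (ENRVW,GKZ) at d=377/15; branch lengths ENRVW→97/30, GKZ→79/60; new cluster EGKNRVWZ
final tree: ((((E:3/2,R:3/2):9/2,V:6):10/3,(N:5,W:5):13/3):97/30,((G:8,K:8):13/4,Z:45/4):79/60)
total length: 3973/60

3973/60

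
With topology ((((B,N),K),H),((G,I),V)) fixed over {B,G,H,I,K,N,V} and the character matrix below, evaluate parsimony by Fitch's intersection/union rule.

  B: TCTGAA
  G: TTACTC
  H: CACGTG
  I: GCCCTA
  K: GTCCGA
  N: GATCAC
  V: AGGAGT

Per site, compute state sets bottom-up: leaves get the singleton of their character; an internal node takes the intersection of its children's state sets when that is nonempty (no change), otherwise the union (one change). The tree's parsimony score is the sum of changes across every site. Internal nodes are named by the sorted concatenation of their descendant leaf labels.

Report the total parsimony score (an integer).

site 0, node BN: B={T} ∪ N={G} → {G,T} (+1)
site 0, node BKN: BN={G,T} ∩ K={G} → {G} (+0)
site 0, node BHKN: BKN={G} ∪ H={C} → {C,G} (+1)
site 0, node GI: G={T} ∪ I={G} → {G,T} (+1)
site 0, node GIV: GI={G,T} ∪ V={A} → {A,G,T} (+1)
site 0, node BGHIKNV: BHKN={C,G} ∩ GIV={A,G,T} → {G} (+0)
site 1, node BN: B={C} ∪ N={A} → {A,C} (+1)
site 1, node BKN: BN={A,C} ∪ K={T} → {A,C,T} (+1)
site 1, node BHKN: BKN={A,C,T} ∩ H={A} → {A} (+0)
site 1, node GI: G={T} ∪ I={C} → {C,T} (+1)
site 1, node GIV: GI={C,T} ∪ V={G} → {C,G,T} (+1)
site 1, node BGHIKNV: BHKN={A} ∪ GIV={C,G,T} → {A,C,G,T} (+1)
site 2, node BN: B={T} ∩ N={T} → {T} (+0)
site 2, node BKN: BN={T} ∪ K={C} → {C,T} (+1)
site 2, node BHKN: BKN={C,T} ∩ H={C} → {C} (+0)
site 2, node GI: G={A} ∪ I={C} → {A,C} (+1)
site 2, node GIV: GI={A,C} ∪ V={G} → {A,C,G} (+1)
site 2, node BGHIKNV: BHKN={C} ∩ GIV={A,C,G} → {C} (+0)
site 3, node BN: B={G} ∪ N={C} → {C,G} (+1)
site 3, node BKN: BN={C,G} ∩ K={C} → {C} (+0)
site 3, node BHKN: BKN={C} ∪ H={G} → {C,G} (+1)
site 3, node GI: G={C} ∩ I={C} → {C} (+0)
site 3, node GIV: GI={C} ∪ V={A} → {A,C} (+1)
site 3, node BGHIKNV: BHKN={C,G} ∩ GIV={A,C} → {C} (+0)
site 4, node BN: B={A} ∩ N={A} → {A} (+0)
site 4, node BKN: BN={A} ∪ K={G} → {A,G} (+1)
site 4, node BHKN: BKN={A,G} ∪ H={T} → {A,G,T} (+1)
site 4, node GI: G={T} ∩ I={T} → {T} (+0)
site 4, node GIV: GI={T} ∪ V={G} → {G,T} (+1)
site 4, node BGHIKNV: BHKN={A,G,T} ∩ GIV={G,T} → {G,T} (+0)
site 5, node BN: B={A} ∪ N={C} → {A,C} (+1)
site 5, node BKN: BN={A,C} ∩ K={A} → {A} (+0)
site 5, node BHKN: BKN={A} ∪ H={G} → {A,G} (+1)
site 5, node GI: G={C} ∪ I={A} → {A,C} (+1)
site 5, node GIV: GI={A,C} ∪ V={T} → {A,C,T} (+1)
site 5, node BGHIKNV: BHKN={A,G} ∩ GIV={A,C,T} → {A} (+0)
per-site changes: [4, 5, 3, 3, 3, 4]; total = 22

22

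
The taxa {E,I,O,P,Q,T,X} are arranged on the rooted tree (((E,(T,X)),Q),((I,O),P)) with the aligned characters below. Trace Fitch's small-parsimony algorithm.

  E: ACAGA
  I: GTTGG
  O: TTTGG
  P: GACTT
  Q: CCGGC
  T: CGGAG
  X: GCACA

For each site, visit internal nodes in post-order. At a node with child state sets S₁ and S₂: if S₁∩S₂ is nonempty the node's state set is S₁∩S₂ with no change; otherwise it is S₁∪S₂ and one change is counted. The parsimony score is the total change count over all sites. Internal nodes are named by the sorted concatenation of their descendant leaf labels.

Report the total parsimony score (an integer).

site 0, node TX: T={C} ∪ X={G} → {C,G} (+1)
site 0, node ETX: E={A} ∪ TX={C,G} → {A,C,G} (+1)
site 0, node EQTX: ETX={A,C,G} ∩ Q={C} → {C} (+0)
site 0, node IO: I={G} ∪ O={T} → {G,T} (+1)
site 0, node IOP: IO={G,T} ∩ P={G} → {G} (+0)
site 0, node EIOPQTX: EQTX={C} ∪ IOP={G} → {C,G} (+1)
site 1, node TX: T={G} ∪ X={C} → {C,G} (+1)
site 1, node ETX: E={C} ∩ TX={C,G} → {C} (+0)
site 1, node EQTX: ETX={C} ∩ Q={C} → {C} (+0)
site 1, node IO: I={T} ∩ O={T} → {T} (+0)
site 1, node IOP: IO={T} ∪ P={A} → {A,T} (+1)
site 1, node EIOPQTX: EQTX={C} ∪ IOP={A,T} → {A,C,T} (+1)
site 2, node TX: T={G} ∪ X={A} → {A,G} (+1)
site 2, node ETX: E={A} ∩ TX={A,G} → {A} (+0)
site 2, node EQTX: ETX={A} ∪ Q={G} → {A,G} (+1)
site 2, node IO: I={T} ∩ O={T} → {T} (+0)
site 2, node IOP: IO={T} ∪ P={C} → {C,T} (+1)
site 2, node EIOPQTX: EQTX={A,G} ∪ IOP={C,T} → {A,C,G,T} (+1)
site 3, node TX: T={A} ∪ X={C} → {A,C} (+1)
site 3, node ETX: E={G} ∪ TX={A,C} → {A,C,G} (+1)
site 3, node EQTX: ETX={A,C,G} ∩ Q={G} → {G} (+0)
site 3, node IO: I={G} ∩ O={G} → {G} (+0)
site 3, node IOP: IO={G} ∪ P={T} → {G,T} (+1)
site 3, node EIOPQTX: EQTX={G} ∩ IOP={G,T} → {G} (+0)
site 4, node TX: T={G} ∪ X={A} → {A,G} (+1)
site 4, node ETX: E={A} ∩ TX={A,G} → {A} (+0)
site 4, node EQTX: ETX={A} ∪ Q={C} → {A,C} (+1)
site 4, node IO: I={G} ∩ O={G} → {G} (+0)
site 4, node IOP: IO={G} ∪ P={T} → {G,T} (+1)
site 4, node EIOPQTX: EQTX={A,C} ∪ IOP={G,T} → {A,C,G,T} (+1)
per-site changes: [4, 3, 4, 3, 4]; total = 18

18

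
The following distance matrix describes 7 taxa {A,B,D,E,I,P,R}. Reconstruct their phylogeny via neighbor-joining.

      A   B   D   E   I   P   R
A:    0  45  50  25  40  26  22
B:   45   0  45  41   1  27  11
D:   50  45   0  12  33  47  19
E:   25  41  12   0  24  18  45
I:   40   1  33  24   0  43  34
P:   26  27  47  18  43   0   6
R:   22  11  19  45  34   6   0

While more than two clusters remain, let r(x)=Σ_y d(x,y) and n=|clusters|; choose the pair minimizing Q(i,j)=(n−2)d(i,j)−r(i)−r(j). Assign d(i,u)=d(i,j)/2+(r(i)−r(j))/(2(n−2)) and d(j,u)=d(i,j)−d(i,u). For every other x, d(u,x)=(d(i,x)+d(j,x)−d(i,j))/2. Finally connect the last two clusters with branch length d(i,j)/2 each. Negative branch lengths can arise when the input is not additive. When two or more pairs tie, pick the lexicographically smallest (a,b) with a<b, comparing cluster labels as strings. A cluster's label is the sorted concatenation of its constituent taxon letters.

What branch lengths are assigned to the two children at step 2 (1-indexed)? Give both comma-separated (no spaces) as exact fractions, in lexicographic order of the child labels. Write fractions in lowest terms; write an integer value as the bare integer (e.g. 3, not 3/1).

iteration 1: select B,I (d=1, Q=-340); attach at lengths (0, 1); label the merged cluster BI
  updated: d(A,BI)=42, d(BI,D)=77/2, d(BI,E)=32, d(BI,P)=69/2, d(BI,R)=22
iteration 2: select D,E (d=12, Q=-501/2); attach at lengths (165/16, 27/16); label the merged cluster DE
  updated: d(A,DE)=63/2, d(BI,DE)=117/4, d(DE,P)=53/2, d(DE,R)=26
iteration 3: select BI,DE (d=117/4, Q=-613/4); attach at lengths (409/24, 293/24); label the merged cluster BDEI
  updated: d(A,BDEI)=177/8, d(BDEI,P)=127/8, d(BDEI,R)=75/8
iteration 4: select A,BDEI (d=177/8, Q=-293/4); attach at lengths (67/4, 43/8); label the merged cluster ABDEI
  updated: d(ABDEI,P)=79/8, d(ABDEI,R)=37/8
iteration 5: select ABDEI,P (d=79/8, Q=-41/2); attach at lengths (17/4, 45/8); label the merged cluster ABDEIP
  updated: d(ABDEIP,R)=3/8
iteration 6: select ABDEIP,R (d=3/8); attach at lengths (3/16, 3/16); label the merged cluster ABDEIPR
final tree: (((A:67/4,((B:0,I:1):409/24,(D:165/16,E:27/16):293/24):43/8):17/4,P:45/8):3/16,R:3/16)
total length: 597/8

165/16,27/16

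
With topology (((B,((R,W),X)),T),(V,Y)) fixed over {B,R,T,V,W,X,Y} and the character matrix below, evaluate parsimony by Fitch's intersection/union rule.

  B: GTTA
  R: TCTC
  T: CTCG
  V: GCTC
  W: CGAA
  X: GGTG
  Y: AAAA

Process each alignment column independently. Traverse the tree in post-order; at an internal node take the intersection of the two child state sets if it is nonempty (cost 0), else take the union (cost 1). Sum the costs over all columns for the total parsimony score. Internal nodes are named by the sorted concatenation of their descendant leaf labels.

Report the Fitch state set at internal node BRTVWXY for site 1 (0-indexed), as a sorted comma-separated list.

RW@0: {T} ∪ {C} = {C,T} (union, +1)
RWX@0: {C,T} ∪ {G} = {C,G,T} (union, +1)
BRWX@0: {G} ∩ {C,G,T} = {G} (intersection, +0)
BRTWX@0: {G} ∪ {C} = {C,G} (union, +1)
VY@0: {G} ∪ {A} = {A,G} (union, +1)
BRTVWXY@0: {C,G} ∩ {A,G} = {G} (intersection, +0)
RW@1: {C} ∪ {G} = {C,G} (union, +1)
RWX@1: {C,G} ∩ {G} = {G} (intersection, +0)
BRWX@1: {T} ∪ {G} = {G,T} (union, +1)
BRTWX@1: {G,T} ∩ {T} = {T} (intersection, +0)
VY@1: {C} ∪ {A} = {A,C} (union, +1)
BRTVWXY@1: {T} ∪ {A,C} = {A,C,T} (union, +1)
RW@2: {T} ∪ {A} = {A,T} (union, +1)
RWX@2: {A,T} ∩ {T} = {T} (intersection, +0)
BRWX@2: {T} ∩ {T} = {T} (intersection, +0)
BRTWX@2: {T} ∪ {C} = {C,T} (union, +1)
VY@2: {T} ∪ {A} = {A,T} (union, +1)
BRTVWXY@2: {C,T} ∩ {A,T} = {T} (intersection, +0)
RW@3: {C} ∪ {A} = {A,C} (union, +1)
RWX@3: {A,C} ∪ {G} = {A,C,G} (union, +1)
BRWX@3: {A} ∩ {A,C,G} = {A} (intersection, +0)
BRTWX@3: {A} ∪ {G} = {A,G} (union, +1)
VY@3: {C} ∪ {A} = {A,C} (union, +1)
BRTVWXY@3: {A,G} ∩ {A,C} = {A} (intersection, +0)
per-site changes: [4, 4, 3, 4]; total = 15

A,C,T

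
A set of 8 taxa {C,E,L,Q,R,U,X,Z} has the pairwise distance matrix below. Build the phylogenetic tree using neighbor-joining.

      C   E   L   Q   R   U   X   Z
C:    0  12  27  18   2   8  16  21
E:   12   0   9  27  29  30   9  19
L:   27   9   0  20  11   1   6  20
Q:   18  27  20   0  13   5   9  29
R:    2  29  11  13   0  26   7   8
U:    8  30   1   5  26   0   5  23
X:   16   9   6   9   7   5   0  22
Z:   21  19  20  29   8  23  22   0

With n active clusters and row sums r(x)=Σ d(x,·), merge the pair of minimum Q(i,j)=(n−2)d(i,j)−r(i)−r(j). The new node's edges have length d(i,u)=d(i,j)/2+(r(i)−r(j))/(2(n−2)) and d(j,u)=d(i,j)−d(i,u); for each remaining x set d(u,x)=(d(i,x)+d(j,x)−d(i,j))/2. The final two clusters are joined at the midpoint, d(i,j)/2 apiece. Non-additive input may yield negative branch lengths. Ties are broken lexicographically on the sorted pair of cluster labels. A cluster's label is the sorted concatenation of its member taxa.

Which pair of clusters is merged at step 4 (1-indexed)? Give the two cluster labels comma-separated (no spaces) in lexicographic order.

E,L

iteration 1: select R,Z (d=8, Q=-190); attach at lengths (1/6, 47/6); label the merged cluster RZ
  updated: d(C,RZ)=15/2, d(E,RZ)=20, d(L,RZ)=23/2, d(Q,RZ)=17, d(RZ,U)=41/2, d(RZ,X)=21/2
iteration 2: select Q,U (d=5, Q=-281/2); attach at lengths (103/20, -3/20); label the merged cluster QU
  updated: d(C,QU)=21/2, d(E,QU)=26, d(L,QU)=8, d(QU,RZ)=65/4, d(QU,X)=9/2
iteration 3: select C,RZ (d=15/2, Q=-435/4); attach at lengths (149/32, 91/32); label the merged cluster CRZ
  updated: d(CRZ,E)=49/4, d(CRZ,L)=31/2, d(CRZ,QU)=77/8, d(CRZ,X)=19/2
iteration 4: select E,L (d=9, Q=-271/4); attach at lengths (179/24, 37/24); label the merged cluster EL
  updated: d(CRZ,EL)=75/8, d(EL,QU)=25/2, d(EL,X)=3
iteration 5: select CRZ,QU (d=77/8, Q=-287/8); attach at lengths (169/32, 139/32); label the merged cluster CQRUZ
  updated: d(CQRUZ,EL)=49/8, d(CQRUZ,X)=35/16
iteration 6: select CQRUZ,EL (d=49/8, Q=-181/16); attach at lengths (85/32, 111/32); label the merged cluster CELQRUZ
  updated: d(CELQRUZ,X)=-15/32
iteration 7: select CELQRUZ,X (d=-15/32); attach at lengths (-15/64, -15/64); label the merged cluster CELQRUXZ
final tree: ((((C:149/32,(R:1/6,Z:47/6):91/32):169/32,(Q:103/20,U:-3/20):139/32):85/32,(E:179/24,L:37/24):111/32):-15/64,X:-15/64)
total length: 1433/32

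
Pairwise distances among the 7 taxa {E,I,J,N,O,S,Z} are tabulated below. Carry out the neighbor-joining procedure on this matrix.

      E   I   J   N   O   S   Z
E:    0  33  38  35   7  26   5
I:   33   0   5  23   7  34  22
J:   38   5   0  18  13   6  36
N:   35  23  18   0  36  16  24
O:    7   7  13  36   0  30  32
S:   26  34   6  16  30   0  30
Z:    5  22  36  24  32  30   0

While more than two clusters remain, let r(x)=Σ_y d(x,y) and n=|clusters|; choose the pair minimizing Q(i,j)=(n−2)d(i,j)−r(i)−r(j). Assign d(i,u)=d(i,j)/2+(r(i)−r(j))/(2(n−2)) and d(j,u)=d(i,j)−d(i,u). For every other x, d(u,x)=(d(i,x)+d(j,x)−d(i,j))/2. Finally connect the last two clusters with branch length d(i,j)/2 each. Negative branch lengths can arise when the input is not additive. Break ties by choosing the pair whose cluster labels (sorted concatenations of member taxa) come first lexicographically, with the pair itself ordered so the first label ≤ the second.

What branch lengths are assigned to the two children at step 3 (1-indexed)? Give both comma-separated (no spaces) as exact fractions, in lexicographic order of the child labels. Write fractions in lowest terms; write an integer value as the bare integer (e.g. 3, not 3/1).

step 1: merge (E,Z) at d=5, Q=-268; branch lengths E→2, Z→3; new cluster EZ
  updated: d(EZ,I)=25, d(EZ,J)=69/2, d(EZ,N)=27, d(EZ,O)=17, d(EZ,S)=51/2
step 2: merge (I,O) at d=7, Q=-169; branch lengths I→19/8, O→37/8; new cluster IO
  updated: d(EZ,IO)=35/2, d(IO,J)=11/2, d(IO,N)=26, d(IO,S)=57/2
step 3: merge (EZ,IO) at d=35/2, Q=-259/2; branch lengths EZ→53/4, IO→17/4; new cluster EIOZ
  updated: d(EIOZ,J)=45/4, d(EIOZ,N)=71/4, d(EIOZ,S)=73/4
step 4: merge (EIOZ,N) at d=71/4, Q=-127/2; branch lengths EIOZ→31/4, N→10; new cluster EINOZ
  updated: d(EINOZ,J)=23/4, d(EINOZ,S)=33/4
step 5: merge (EINOZ,J) at d=23/4, Q=-20; branch lengths EINOZ→4, J→7/4; new cluster EIJNOZ
  updated: d(EIJNOZ,S)=17/4
step 6: merge (EIJNOZ,S) at d=17/4; branch lengths EIJNOZ→17/8, S→17/8; new cluster EIJNOSZ
final tree: (((((E:2,Z:3):53/4,(I:19/8,O:37/8):17/4):31/4,N:10):4,J:7/4):17/8,S:17/8)
total length: 229/4

53/4,17/4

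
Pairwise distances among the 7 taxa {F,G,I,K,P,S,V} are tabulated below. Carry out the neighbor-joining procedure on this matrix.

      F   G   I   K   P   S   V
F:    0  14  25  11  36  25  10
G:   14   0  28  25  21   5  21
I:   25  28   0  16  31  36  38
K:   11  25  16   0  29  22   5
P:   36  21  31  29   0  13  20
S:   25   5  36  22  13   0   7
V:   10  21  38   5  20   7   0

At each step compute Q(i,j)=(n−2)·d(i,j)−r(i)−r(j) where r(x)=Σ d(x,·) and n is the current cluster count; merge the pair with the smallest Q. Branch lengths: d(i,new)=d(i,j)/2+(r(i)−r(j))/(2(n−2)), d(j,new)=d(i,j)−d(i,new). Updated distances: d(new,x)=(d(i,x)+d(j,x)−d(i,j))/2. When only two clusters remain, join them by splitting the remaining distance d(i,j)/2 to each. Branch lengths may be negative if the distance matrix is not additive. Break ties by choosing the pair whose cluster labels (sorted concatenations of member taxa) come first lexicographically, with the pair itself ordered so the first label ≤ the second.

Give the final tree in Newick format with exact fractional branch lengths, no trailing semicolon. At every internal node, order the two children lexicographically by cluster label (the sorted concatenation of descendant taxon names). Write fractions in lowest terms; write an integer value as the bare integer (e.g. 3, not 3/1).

1. join I+K (d=16, Q=-202) ⇒ IK; edges |I|=73/5, |K|=7/5
  updated: d(F,IK)=10, d(G,IK)=37/2, d(IK,P)=22, d(IK,S)=21, d(IK,V)=27/2
2. join F+IK (d=10, Q=-140) ⇒ FIK; edges |F|=25/4, |IK|=15/4
  updated: d(FIK,G)=45/4, d(FIK,P)=24, d(FIK,S)=18, d(FIK,V)=27/4
3. join FIK+V (d=27/4, Q=-189/2) ⇒ FIKV; edges |FIK|=17/4, |V|=5/2
  updated: d(FIKV,G)=51/4, d(FIKV,P)=149/8, d(FIKV,S)=73/8
4. join FIKV+P (d=149/8, Q=-447/8) ⇒ FIKPV; edges |FIKV|=201/32, |P|=395/32
  updated: d(FIKPV,G)=121/16, d(FIKPV,S)=7/4
5. join FIKPV+G (d=121/16, Q=-229/16) ⇒ FGIKPV; edges |FIKPV|=69/32, |G|=173/32
  updated: d(FGIKPV,S)=-13/32
6. join FGIKPV+S (d=-13/32) ⇒ FGIKPSV; edges |FGIKPV|=-13/64, |S|=-13/64
final tree: (((((F:25/4,(I:73/5,K:7/5):15/4):17/4,V:5/2):201/32,P:395/32):69/32,G:173/32):-13/64,S:-13/64)
total length: 1873/32

(((((F:25/4,(I:73/5,K:7/5):15/4):17/4,V:5/2):201/32,P:395/32):69/32,G:173/32):-13/64,S:-13/64)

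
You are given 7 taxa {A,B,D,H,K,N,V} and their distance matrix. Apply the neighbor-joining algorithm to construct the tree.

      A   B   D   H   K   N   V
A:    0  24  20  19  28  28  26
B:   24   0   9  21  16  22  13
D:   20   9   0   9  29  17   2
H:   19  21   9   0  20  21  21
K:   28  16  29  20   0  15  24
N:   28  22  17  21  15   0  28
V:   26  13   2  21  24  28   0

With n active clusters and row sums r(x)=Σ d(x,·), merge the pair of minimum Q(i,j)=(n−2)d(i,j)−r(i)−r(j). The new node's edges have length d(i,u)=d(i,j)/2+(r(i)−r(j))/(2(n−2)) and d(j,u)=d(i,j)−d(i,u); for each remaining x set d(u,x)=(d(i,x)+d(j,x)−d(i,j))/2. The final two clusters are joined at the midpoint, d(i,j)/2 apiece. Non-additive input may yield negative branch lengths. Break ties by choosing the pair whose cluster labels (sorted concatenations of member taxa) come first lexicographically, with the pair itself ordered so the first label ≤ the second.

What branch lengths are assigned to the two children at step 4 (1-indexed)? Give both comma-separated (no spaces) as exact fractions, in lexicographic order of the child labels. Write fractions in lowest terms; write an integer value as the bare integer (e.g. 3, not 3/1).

step 1: merge (D,V) at d=2, Q=-190; branch lengths D→-9/5, V→19/5; new cluster DV
  updated: d(A,DV)=22, d(B,DV)=10, d(DV,H)=14, d(DV,K)=51/2, d(DV,N)=43/2
step 2: merge (K,N) at d=15, Q=-152; branch lengths K→57/8, N→63/8; new cluster KN
  updated: d(A,KN)=41/2, d(B,KN)=23/2, d(DV,KN)=16, d(H,KN)=13
step 3: merge (B,DV) at d=10, Q=-197/2; branch lengths B→23/4, DV→17/4; new cluster BDV
  updated: d(A,BDV)=18, d(BDV,H)=25/2, d(BDV,KN)=35/4
step 4: merge (A,H) at d=19, Q=-64; branch lengths A→51/4, H→25/4; new cluster AH
  updated: d(AH,BDV)=23/4, d(AH,KN)=29/4
step 5: merge (AH,BDV) at d=23/4, Q=-87/4; branch lengths AH→17/8, BDV→29/8; new cluster ABDHV
  updated: d(ABDHV,KN)=41/8
step 6: merge (ABDHV,KN) at d=41/8; branch lengths ABDHV→41/16, KN→41/16; new cluster ABDHKNV
final tree: (((A:51/4,H:25/4):17/8,(B:23/4,(D:-9/5,V:19/5):17/4):29/8):41/16,(K:57/8,N:63/8):41/16)
total length: 455/8

51/4,25/4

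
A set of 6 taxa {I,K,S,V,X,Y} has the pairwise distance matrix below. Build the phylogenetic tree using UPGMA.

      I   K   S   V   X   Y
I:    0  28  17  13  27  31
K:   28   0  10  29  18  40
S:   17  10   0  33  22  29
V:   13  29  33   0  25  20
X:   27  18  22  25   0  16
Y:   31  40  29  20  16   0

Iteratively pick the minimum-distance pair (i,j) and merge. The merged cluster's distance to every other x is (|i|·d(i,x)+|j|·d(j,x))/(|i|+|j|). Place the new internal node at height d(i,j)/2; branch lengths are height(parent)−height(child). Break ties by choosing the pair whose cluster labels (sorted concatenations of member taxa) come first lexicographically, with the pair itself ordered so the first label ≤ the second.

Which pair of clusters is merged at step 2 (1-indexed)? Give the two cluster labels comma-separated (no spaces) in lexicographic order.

I,V

1. join K+S (d=10) ⇒ KS; edges |K|=5, |S|=5
  updated: d(I,KS)=45/2, d(KS,V)=31, d(KS,X)=20, d(KS,Y)=69/2
2. join I+V (d=13) ⇒ IV; edges |I|=13/2, |V|=13/2
  updated: d(IV,KS)=107/4, d(IV,X)=26, d(IV,Y)=51/2
3. join X+Y (d=16) ⇒ XY; edges |X|=8, |Y|=8
  updated: d(IV,XY)=103/4, d(KS,XY)=109/4
4. join IV+XY (d=103/4) ⇒ IVXY; edges |IV|=51/8, |XY|=39/8
  updated: d(IVXY,KS)=27
5. join IVXY+KS (d=27) ⇒ IKSVXY; edges |IVXY|=5/8, |KS|=17/2
final tree: (((I:13/2,V:13/2):51/8,(X:8,Y:8):39/8):5/8,(K:5,S:5):17/2)
total length: 475/8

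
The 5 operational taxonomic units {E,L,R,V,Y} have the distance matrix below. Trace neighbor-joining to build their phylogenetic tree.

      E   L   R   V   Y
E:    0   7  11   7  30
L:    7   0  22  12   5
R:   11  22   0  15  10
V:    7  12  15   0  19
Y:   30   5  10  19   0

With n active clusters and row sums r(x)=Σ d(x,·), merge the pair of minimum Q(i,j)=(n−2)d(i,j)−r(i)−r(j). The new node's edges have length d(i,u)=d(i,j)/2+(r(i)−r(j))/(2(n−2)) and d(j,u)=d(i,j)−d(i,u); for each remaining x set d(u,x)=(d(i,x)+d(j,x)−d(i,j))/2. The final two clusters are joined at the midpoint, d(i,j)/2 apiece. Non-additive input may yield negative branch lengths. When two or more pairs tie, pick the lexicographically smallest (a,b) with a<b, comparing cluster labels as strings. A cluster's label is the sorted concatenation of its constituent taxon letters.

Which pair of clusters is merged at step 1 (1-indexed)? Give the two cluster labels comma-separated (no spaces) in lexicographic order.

L,Y

1. join L+Y (d=5, Q=-95) ⇒ LY; edges |L|=-1/2, |Y|=11/2
  updated: d(E,LY)=16, d(LY,R)=27/2, d(LY,V)=13
2. join E+V (d=7, Q=-55) ⇒ EV; edges |E|=13/4, |V|=15/4
  updated: d(EV,LY)=11, d(EV,R)=19/2
3. join EV+LY (d=11, Q=-34) ⇒ ELVY; edges |EV|=7/2, |LY|=15/2
  updated: d(ELVY,R)=6
4. join ELVY+R (d=6) ⇒ ELRVY; edges |ELVY|=3, |R|=3
final tree: (((E:13/4,V:15/4):7/2,(L:-1/2,Y:11/2):15/2):3,R:3)
total length: 29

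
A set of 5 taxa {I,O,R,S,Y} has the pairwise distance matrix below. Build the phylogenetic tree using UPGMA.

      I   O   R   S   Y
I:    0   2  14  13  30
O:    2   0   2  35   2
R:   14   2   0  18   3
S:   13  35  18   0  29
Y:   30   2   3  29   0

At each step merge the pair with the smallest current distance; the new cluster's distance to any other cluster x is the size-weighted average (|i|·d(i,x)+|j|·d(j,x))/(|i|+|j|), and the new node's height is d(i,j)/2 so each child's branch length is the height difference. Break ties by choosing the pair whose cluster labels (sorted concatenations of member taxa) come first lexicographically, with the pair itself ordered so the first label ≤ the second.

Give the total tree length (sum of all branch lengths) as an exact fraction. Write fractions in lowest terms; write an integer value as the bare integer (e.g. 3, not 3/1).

step 1: merge (I,O) at d=2; branch lengths I→1, O→1; new cluster IO
  updated: d(IO,R)=8, d(IO,S)=24, d(IO,Y)=16
step 2: merge (R,Y) at d=3; branch lengths R→3/2, Y→3/2; new cluster RY
  updated: d(IO,RY)=12, d(RY,S)=47/2
step 3: merge (IO,RY) at d=12; branch lengths IO→5, RY→9/2; new cluster IORY
  updated: d(IORY,S)=95/4
step 4: merge (IORY,S) at d=95/4; branch lengths IORY→47/8, S→95/8; new cluster IORSY
final tree: (((I:1,O:1):5,(R:3/2,Y:3/2):9/2):47/8,S:95/8)
total length: 129/4

129/4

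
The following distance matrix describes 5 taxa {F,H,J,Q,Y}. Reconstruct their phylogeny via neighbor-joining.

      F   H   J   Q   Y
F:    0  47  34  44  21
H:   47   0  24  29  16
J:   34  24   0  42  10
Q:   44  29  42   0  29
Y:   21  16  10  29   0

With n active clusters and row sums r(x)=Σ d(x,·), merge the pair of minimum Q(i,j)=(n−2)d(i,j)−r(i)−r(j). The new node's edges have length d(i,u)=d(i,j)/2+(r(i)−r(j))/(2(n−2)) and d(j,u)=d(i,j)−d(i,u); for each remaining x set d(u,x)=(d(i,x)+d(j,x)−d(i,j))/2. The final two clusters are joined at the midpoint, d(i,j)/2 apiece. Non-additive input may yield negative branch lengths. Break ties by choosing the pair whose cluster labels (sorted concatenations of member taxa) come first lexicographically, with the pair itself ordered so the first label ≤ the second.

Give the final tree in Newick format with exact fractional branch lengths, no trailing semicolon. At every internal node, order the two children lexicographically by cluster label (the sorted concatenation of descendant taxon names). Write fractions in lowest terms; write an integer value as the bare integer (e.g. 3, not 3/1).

1. join H+Q (d=29, Q=-173) ⇒ HQ; edges |H|=59/6, |Q|=115/6
  updated: d(F,HQ)=31, d(HQ,J)=37/2, d(HQ,Y)=8
2. join F+Y (d=21, Q=-83) ⇒ FY; edges |F|=89/4, |Y|=-5/4
  updated: d(FY,HQ)=9, d(FY,J)=23/2
3. join FY+HQ (d=9, Q=-39) ⇒ FHQY; edges |FY|=1, |HQ|=8
  updated: d(FHQY,J)=21/2
4. join FHQY+J (d=21/2) ⇒ FHJQY; edges |FHQY|=21/4, |J|=21/4
final tree: (((F:89/4,Y:-5/4):1,(H:59/6,Q:115/6):8):21/4,J:21/4)
total length: 139/2

(((F:89/4,Y:-5/4):1,(H:59/6,Q:115/6):8):21/4,J:21/4)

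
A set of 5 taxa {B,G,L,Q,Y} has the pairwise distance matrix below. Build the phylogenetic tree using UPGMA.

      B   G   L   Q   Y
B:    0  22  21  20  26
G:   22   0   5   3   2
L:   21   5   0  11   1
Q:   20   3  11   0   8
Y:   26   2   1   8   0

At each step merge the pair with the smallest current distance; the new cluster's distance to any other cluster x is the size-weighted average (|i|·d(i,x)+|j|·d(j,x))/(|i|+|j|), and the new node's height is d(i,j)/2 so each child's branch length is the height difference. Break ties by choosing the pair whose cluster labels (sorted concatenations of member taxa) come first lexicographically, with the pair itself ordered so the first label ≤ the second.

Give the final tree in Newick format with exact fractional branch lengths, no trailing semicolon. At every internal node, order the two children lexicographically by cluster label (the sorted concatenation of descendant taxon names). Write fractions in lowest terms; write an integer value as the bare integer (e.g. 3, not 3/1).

(B:89/8,((G:3/2,Q:3/2):7/4,(L:1/2,Y:1/2):11/4):63/8)

iteration 1: select L,Y (d=1); attach at lengths (1/2, 1/2); label the merged cluster LY
  updated: d(B,LY)=47/2, d(G,LY)=7/2, d(LY,Q)=19/2
iteration 2: select G,Q (d=3); attach at lengths (3/2, 3/2); label the merged cluster GQ
  updated: d(B,GQ)=21, d(GQ,LY)=13/2
iteration 3: select GQ,LY (d=13/2); attach at lengths (7/4, 11/4); label the merged cluster GLQY
  updated: d(B,GLQY)=89/4
iteration 4: select B,GLQY (d=89/4); attach at lengths (89/8, 63/8); label the merged cluster BGLQY
final tree: (B:89/8,((G:3/2,Q:3/2):7/4,(L:1/2,Y:1/2):11/4):63/8)
total length: 55/2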